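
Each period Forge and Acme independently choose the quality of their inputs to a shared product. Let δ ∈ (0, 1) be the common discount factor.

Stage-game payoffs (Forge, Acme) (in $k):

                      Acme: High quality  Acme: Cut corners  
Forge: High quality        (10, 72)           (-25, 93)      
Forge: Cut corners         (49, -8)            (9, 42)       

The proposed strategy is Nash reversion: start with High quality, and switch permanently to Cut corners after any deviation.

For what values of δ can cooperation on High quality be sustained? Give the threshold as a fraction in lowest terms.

Forge's threshold: (49−10)/(49−9) = 39/40.
Acme's threshold: (93−72)/(93−42) = 7/17.
39/40 > 7/17, so Forge binds and δ* = 39/40.

39/40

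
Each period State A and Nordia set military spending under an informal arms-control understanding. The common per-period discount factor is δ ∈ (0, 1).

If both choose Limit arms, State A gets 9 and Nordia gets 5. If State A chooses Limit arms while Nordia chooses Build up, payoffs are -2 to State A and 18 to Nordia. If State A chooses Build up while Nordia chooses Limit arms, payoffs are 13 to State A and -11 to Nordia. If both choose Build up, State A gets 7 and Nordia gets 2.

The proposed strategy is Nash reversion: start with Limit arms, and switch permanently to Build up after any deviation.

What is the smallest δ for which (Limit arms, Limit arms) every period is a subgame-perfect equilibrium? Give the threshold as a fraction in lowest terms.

State A: cooperation gives 9 each period; deviation gives 13 once then 7 forever.
  9/(1−δ) ≥ 13 + 7δ/(1−δ) ⇒ δ ≥ 4/6 = 2/3.
Nordia: cooperation gives 5 each period; deviation gives 18 once then 2 forever.
  δ ≥ 13/16.
Both must hold, so the binding constraint is Nordia's: δ ≥ 13/16.

13/16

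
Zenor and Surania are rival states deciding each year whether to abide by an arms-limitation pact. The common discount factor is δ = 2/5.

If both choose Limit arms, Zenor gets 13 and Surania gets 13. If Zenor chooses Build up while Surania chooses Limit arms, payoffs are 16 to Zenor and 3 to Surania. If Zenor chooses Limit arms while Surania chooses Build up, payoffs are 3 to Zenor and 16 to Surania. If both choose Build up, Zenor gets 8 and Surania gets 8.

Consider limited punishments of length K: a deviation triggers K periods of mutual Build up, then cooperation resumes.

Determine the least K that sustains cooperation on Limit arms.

3

Need Σ_{k=1}^{K} δ^k ≥ (16−13)/(13−8) = 0.6000 at δ = 2/5.
At K = 2 the sum is 0.5600 < 0.6000; at K = 3 it is 0.6240 ≥ 0.6000.
So the minimum punishment length is K = 3.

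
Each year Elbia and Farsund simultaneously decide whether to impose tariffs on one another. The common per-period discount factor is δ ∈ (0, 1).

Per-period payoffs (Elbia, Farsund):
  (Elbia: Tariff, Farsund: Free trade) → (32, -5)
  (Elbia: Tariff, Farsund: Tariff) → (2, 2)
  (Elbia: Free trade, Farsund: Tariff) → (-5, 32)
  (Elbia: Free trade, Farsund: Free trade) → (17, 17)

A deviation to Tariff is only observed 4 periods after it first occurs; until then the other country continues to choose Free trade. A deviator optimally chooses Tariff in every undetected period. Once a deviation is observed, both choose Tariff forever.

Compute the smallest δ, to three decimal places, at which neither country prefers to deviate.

Deviating for the 4 undetected periods gains 32−17 = 15 per period over cooperation, then loses 17−2 = 15 per period forever once punishment starts.
Gain: 15(1 + δ + … + δ^3); loss: 15·δ^4/(1−δ).
No profitable deviation ⇔ 15(1−δ^4) ≤ 15·δ^4, i.e. δ^4 ≥ 15/(15+15) = 1/2.
Hence δ ≥ (1/2)^(1/4) ≈ 0.841.

0.841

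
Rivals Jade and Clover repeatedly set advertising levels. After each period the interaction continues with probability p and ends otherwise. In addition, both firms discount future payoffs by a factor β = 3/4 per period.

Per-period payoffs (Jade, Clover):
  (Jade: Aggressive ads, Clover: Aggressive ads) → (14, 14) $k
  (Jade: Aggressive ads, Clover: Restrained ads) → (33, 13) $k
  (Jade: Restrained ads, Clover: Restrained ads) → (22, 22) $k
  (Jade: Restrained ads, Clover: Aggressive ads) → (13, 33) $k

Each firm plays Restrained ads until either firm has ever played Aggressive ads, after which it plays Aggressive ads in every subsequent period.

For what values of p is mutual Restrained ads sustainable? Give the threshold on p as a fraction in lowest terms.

Expected continuation weight on next period's payoff is β·p = 3/4·p, which plays the role of the discount factor.
Cooperation requires 3/4·p ≥ (33−22)/(33−14) = 11/19, hence p ≥ 44/57.

44/57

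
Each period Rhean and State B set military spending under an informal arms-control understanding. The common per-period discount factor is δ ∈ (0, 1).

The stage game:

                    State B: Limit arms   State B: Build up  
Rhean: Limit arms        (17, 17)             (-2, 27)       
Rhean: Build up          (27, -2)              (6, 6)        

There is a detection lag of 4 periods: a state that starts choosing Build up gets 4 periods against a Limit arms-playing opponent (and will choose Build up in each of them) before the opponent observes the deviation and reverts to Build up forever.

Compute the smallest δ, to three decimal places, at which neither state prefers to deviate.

0.831

Deviating for the 4 undetected periods gains 27−17 = 10 per period over cooperation, then loses 17−6 = 11 per period forever once punishment starts.
Gain: 10(1 + δ + … + δ^3); loss: 11·δ^4/(1−δ).
No profitable deviation ⇔ 10(1−δ^4) ≤ 11·δ^4, i.e. δ^4 ≥ 10/(10+11) = 10/21.
Hence δ ≥ (10/21)^(1/4) ≈ 0.831.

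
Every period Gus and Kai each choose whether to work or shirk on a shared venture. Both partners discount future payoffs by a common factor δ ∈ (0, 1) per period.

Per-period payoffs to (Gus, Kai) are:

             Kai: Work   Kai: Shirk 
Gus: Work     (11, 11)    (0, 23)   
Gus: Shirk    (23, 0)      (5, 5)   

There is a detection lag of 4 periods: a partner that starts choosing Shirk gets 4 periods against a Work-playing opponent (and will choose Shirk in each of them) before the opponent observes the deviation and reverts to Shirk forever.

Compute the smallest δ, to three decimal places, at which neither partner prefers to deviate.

A deviator earns 23 for 4 periods, then 5 forever; cooperating earns 11 forever. Multiplying the IC by (1−δ):
11 ≥ 23(1−δ^4) + 5δ^4, so 18·δ^4 ≥ 12 and δ^4 ≥ 2/3.
δ ≥ (2/3)^(1/4) ≈ 0.904.

0.904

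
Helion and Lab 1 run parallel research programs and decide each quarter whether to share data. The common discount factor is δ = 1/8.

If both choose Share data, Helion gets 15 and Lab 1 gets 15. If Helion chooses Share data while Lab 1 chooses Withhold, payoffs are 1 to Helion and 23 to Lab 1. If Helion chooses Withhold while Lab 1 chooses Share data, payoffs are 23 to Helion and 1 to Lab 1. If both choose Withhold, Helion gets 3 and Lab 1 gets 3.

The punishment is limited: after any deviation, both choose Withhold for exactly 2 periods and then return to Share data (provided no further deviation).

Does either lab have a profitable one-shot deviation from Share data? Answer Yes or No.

Yes

A one-shot deviation gives 23 now, then 3 for 2 periods, then back to 15.
Gain from deviating: (23−15) today; loss: (15−3) in each of the next 2 periods.
No-deviation condition: (15−3)(δ+…+δ^2) ≥ 23−15, i.e. δ+…+δ^2 ≥ 2/3.
At δ = 1/8: δ+…+δ^2 = 0.1406 < 0.6667.
So cooperation is not sustainable.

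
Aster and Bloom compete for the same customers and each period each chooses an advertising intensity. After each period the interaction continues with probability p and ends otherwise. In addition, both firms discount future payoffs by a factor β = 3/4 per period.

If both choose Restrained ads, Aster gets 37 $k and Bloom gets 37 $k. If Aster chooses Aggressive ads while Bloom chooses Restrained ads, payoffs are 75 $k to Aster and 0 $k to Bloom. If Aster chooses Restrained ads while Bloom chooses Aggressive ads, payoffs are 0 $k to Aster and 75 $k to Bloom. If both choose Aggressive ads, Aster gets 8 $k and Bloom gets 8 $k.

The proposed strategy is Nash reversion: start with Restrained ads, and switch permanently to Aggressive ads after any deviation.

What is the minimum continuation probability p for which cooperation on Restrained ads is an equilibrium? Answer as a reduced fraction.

Expected continuation weight on next period's payoff is β·p = 3/4·p, which plays the role of the discount factor.
Cooperation requires 3/4·p ≥ (75−37)/(75−8) = 38/67, hence p ≥ 152/201.

152/201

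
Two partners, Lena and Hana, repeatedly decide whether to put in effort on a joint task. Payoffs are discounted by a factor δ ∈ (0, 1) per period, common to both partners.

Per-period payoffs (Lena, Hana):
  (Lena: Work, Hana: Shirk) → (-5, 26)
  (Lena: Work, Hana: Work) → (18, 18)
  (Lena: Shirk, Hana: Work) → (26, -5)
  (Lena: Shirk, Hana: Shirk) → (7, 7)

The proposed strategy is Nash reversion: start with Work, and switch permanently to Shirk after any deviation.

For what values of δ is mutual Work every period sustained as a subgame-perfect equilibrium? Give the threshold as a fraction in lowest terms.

8/19

18/(1−δ) ≥ 26 + 7δ/(1−δ)
18 ≥ 26 − 19δ
δ ≥ 8/19.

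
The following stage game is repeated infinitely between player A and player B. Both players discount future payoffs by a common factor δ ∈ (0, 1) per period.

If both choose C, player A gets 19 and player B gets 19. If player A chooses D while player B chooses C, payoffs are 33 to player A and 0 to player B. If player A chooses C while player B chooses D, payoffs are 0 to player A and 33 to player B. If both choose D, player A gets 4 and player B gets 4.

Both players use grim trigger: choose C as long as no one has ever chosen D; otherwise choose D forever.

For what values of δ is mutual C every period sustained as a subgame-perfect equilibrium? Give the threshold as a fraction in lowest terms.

Cooperation forever yields 19 each period: 19/(1−δ).
Deviating yields 33 once, then 4 forever: 33 + 4δ/(1−δ).
No profitable deviation requires 19/(1−δ) ≥ 33 + 4δ/(1−δ).
Multiplying by (1−δ): 19 ≥ 33(1−δ) + 4δ = 33 − 29δ.
So 29δ ≥ 14, i.e. δ ≥ 14/29.

14/29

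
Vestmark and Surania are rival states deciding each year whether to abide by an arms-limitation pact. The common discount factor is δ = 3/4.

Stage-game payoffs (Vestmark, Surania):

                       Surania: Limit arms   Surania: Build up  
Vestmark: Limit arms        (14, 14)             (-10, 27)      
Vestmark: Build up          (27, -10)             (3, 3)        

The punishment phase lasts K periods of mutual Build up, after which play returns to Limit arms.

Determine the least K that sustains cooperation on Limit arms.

2

IC: δ(1−δ^K)/(1−δ) ≥ (27−14)/(14−3) = 13/11.
With δ = 3/4: need 1 − δ^K ≥ 13/11·(1−3/4)/(3/4), i.e. δ^K ≤ 0.6061.
Since (3/4)^1 = 0.7500 and (3/4)^2 = 0.5625, the smallest such K is 2.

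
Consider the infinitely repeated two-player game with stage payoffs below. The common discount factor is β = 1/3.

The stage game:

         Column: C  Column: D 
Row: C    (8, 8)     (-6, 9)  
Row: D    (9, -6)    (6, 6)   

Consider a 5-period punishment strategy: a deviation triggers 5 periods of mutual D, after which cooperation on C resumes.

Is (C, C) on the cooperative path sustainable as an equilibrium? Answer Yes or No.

IC: β+…+β^5 ≥ (9−8)/(8−6) = 1/2.
At β = 1/3: partial sum = 0.4979 < 0.5000. Cooperation not sustainable.

No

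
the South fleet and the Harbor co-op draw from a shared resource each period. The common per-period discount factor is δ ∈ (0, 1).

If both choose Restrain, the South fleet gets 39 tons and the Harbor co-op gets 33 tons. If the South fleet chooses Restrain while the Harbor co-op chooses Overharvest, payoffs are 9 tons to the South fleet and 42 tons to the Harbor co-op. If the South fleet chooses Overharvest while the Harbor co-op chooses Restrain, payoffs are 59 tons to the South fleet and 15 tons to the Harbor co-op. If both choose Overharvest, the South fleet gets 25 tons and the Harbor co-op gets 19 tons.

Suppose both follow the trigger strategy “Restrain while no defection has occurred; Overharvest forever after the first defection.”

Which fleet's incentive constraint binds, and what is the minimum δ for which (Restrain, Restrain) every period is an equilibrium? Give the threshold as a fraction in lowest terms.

the South fleet; δ ≥ 10/17

the South fleet: cooperation gives 39 each period; deviation gives 59 once then 25 forever.
  39/(1−δ) ≥ 59 + 25δ/(1−δ) ⇒ δ ≥ 20/34 = 10/17.
the Harbor co-op: cooperation gives 33 each period; deviation gives 42 once then 19 forever.
  δ ≥ 9/23.
Both must hold, so the binding constraint is the South fleet's: δ ≥ 10/17.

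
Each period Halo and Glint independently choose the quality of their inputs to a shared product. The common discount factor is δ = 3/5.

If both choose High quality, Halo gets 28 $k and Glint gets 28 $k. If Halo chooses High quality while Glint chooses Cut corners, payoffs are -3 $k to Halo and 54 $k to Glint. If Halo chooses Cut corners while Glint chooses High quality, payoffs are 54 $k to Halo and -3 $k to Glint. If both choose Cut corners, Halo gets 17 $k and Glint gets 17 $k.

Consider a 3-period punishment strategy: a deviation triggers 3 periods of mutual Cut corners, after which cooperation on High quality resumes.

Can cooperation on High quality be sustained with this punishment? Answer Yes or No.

Comparing payoff streams over the 4 periods until play realigns: cooperate → 28(1+δ+…+δ^3); deviate → 54 + 17(δ+…+δ^3).
Cooperation is sustained iff (28−17)(δ+…+δ^3) ≥ 54−28.
δ+…+δ^3 = 3/5·(1−(3/5)^3)/(1−3/5) = 1.1760, and (54−28)/(28−17) = 2.3636.
1.1760 < 2.3636, so cooperation is not sustainable.

No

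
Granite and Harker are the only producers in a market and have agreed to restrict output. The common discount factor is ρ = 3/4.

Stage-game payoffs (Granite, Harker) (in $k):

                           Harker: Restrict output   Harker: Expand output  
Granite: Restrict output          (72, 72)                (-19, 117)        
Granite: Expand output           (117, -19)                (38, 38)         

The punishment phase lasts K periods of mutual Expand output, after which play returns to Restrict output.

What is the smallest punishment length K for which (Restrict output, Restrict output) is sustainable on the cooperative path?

3

IC: ρ(1−ρ^K)/(1−ρ) ≥ (117−72)/(72−38) = 45/34.
With ρ = 3/4: need 1 − ρ^K ≥ 45/34·(1−3/4)/(3/4), i.e. ρ^K ≤ 0.5588.
Since (3/4)^2 = 0.5625 and (3/4)^3 = 0.4219, the smallest such K is 3.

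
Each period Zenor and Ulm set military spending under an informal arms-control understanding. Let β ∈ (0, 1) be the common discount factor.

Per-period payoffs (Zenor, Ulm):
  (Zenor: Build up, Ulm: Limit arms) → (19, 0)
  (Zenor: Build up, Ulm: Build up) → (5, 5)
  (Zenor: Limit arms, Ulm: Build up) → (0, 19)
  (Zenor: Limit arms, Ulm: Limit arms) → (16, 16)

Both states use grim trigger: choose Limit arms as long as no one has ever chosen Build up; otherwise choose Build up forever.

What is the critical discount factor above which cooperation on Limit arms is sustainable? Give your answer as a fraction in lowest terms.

Under grim trigger the critical discount factor is (T−C)/(T−P) with T = 19, C = 16, P = 5.
β* = (19−16)/(19−5) = 3/14.

3/14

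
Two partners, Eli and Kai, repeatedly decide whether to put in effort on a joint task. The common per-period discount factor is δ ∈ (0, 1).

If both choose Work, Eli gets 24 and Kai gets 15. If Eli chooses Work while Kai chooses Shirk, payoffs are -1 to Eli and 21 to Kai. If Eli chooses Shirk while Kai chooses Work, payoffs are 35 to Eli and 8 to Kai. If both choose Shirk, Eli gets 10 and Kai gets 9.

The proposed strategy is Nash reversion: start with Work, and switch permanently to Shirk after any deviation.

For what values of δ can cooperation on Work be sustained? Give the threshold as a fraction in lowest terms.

For Eli: deviation gain 35−24 = 11, per-period punishment loss 24−10 = 14. IC gives δ ≥ 11/25.
For Kai: gain 6, loss 6 per period, so δ ≥ 6/12 = 1/2.
The tighter constraint is Kai's, so cooperation needs δ ≥ 1/2.

1/2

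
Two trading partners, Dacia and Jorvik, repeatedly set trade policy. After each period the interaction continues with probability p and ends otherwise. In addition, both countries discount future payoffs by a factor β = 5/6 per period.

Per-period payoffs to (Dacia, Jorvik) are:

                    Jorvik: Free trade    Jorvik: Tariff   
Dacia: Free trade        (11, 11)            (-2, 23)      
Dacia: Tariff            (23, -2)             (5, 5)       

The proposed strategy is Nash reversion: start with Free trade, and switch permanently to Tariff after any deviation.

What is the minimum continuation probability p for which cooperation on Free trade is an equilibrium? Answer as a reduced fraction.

4/5

With continuation probability p and discount β, the effective per-period discount factor is βp.
Grim-trigger IC: βp ≥ (23−11)/(23−5) = 2/3.
So p ≥ (2/3)/(5/6) = 4/5.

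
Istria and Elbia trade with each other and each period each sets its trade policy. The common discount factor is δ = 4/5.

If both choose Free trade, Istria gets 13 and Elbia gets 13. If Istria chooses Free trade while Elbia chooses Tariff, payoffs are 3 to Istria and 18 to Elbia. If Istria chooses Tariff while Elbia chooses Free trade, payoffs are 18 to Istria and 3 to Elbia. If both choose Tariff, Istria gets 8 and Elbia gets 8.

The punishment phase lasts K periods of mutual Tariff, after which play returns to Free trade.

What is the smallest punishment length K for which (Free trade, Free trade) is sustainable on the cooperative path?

IC: δ(1−δ^K)/(1−δ) ≥ (18−13)/(13−8) = 1.
With δ = 4/5: need 1 − δ^K ≥ 1·(1−4/5)/(4/5), i.e. δ^K ≤ 0.7500.
Since (4/5)^1 = 0.8000 and (4/5)^2 = 0.6400, the smallest such K is 2.

2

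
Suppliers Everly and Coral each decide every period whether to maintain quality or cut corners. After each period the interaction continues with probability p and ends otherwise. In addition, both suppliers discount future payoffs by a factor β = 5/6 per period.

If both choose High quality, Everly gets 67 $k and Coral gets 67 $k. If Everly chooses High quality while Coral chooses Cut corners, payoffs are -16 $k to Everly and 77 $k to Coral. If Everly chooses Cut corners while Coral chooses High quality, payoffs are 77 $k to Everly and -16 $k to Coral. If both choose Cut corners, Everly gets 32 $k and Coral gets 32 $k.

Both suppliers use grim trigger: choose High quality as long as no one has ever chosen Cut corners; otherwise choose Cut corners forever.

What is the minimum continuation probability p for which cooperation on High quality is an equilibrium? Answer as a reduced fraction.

Expected continuation weight on next period's payoff is β·p = 5/6·p, which plays the role of the discount factor.
Cooperation requires 5/6·p ≥ (77−67)/(77−32) = 2/9, hence p ≥ 4/15.

4/15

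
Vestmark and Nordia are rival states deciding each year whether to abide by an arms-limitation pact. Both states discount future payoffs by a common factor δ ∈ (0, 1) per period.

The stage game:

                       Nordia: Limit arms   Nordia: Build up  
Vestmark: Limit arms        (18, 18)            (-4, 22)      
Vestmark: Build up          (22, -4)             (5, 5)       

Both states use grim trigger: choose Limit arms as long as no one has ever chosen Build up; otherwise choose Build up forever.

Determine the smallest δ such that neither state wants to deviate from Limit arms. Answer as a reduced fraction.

One-period gain from deviating is 22 − 18 = 4. The loss is 18 − 5 = 13 in every subsequent period, with present value 13·δ/(1−δ).
Deviation is unprofitable when 13·δ/(1−δ) ≥ 4, i.e. δ/(1−δ) ≥ 4/13.
Equivalently δ ≥ 4/(4+13) = 4/17.

4/17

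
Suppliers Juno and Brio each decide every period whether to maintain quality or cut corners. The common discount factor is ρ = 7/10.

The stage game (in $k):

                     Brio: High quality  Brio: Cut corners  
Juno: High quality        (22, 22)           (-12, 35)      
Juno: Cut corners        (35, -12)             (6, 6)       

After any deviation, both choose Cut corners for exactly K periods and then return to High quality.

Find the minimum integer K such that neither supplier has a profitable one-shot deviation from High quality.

No profitable deviation requires (22−6)(ρ+…+ρ^K) ≥ 35−22, i.e. ρ+…+ρ^K ≥ 13/16 ≈ 0.8125.
With ρ = 7/10, the partial sums are K=1: 0.7000, K=2: 1.1900.
K = 2 is the first length at which the sum reaches 0.8125.

2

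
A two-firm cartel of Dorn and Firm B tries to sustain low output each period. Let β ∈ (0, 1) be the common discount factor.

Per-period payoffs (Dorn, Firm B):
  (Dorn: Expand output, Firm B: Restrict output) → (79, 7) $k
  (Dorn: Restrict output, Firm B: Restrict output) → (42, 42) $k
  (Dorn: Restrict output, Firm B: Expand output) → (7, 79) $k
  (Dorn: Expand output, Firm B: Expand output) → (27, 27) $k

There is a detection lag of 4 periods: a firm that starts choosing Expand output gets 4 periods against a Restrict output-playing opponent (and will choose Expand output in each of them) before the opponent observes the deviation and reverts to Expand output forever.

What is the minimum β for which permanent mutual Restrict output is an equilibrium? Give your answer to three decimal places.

0.918

Deviating for the 4 undetected periods gains 79−42 = 37 per period over cooperation, then loses 42−27 = 15 per period forever once punishment starts.
Gain: 37(1 + β + … + β^3); loss: 15·β^4/(1−β).
No profitable deviation ⇔ 37(1−β^4) ≤ 15·β^4, i.e. β^4 ≥ 37/(37+15) = 37/52.
Hence β ≥ (37/52)^(1/4) ≈ 0.918.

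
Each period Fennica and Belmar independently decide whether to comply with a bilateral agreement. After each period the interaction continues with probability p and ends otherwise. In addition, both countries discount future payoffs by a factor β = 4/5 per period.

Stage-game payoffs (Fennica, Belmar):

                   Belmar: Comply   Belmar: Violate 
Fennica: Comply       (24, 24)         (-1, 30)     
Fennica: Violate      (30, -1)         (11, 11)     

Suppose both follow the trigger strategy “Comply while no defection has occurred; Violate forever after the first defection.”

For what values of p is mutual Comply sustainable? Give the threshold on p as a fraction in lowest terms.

15/38

Expected continuation weight on next period's payoff is β·p = 4/5·p, which plays the role of the discount factor.
Cooperation requires 4/5·p ≥ (30−24)/(30−11) = 6/19, hence p ≥ 15/38.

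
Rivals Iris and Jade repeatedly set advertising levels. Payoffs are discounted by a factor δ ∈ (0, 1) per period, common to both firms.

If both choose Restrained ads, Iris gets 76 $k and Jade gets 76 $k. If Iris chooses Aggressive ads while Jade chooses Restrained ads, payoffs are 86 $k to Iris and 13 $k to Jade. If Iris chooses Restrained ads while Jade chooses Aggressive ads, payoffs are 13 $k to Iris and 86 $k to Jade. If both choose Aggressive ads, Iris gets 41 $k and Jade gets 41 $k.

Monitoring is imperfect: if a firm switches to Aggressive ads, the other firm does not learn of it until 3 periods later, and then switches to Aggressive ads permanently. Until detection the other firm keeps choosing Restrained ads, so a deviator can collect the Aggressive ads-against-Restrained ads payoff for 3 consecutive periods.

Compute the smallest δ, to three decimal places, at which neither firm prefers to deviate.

Deviating for the 3 undetected periods gains 86−76 = 10 per period over cooperation, then loses 76−41 = 35 per period forever once punishment starts.
Gain: 10(1 + δ + … + δ^2); loss: 35·δ^3/(1−δ).
No profitable deviation ⇔ 10(1−δ^3) ≤ 35·δ^3, i.e. δ^3 ≥ 10/(10+35) = 2/9.
Hence δ ≥ (2/9)^(1/3) ≈ 0.606.

0.606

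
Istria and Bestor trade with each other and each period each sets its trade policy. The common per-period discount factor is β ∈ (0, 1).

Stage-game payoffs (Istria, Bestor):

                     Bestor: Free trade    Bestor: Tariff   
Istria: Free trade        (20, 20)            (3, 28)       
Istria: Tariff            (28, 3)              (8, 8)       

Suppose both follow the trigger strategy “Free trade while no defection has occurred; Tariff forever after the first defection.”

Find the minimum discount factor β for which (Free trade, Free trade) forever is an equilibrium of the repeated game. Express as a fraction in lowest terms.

2/5

One-period gain from deviating is 28 − 20 = 8. The loss is 20 − 8 = 12 in every subsequent period, with present value 12·β/(1−β).
Deviation is unprofitable when 12·β/(1−β) ≥ 8, i.e. β/(1−β) ≥ 2/3.
Equivalently β ≥ 8/(8+12) = 2/5.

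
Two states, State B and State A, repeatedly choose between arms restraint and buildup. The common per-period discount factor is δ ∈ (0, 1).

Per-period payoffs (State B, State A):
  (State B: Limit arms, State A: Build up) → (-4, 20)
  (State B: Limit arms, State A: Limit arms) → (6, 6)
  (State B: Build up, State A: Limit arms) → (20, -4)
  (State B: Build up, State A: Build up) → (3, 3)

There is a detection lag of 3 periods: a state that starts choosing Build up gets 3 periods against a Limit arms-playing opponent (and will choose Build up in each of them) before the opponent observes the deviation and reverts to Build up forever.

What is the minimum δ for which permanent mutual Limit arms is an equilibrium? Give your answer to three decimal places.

0.937

The best deviation is to choose Build up for all 3 undetected periods, earning 20 each, then 3 forever once detected.
Deviation value: 20(1−δ^3)/(1−δ) + 3δ^3/(1−δ); cooperation value: 6/(1−δ).
IC: 6 ≥ 20(1−δ^3) + 3δ^3 = 20 − 17δ^3.
So δ^3 ≥ 14/17, giving δ ≥ (14/17)^(1/3) ≈ 0.937.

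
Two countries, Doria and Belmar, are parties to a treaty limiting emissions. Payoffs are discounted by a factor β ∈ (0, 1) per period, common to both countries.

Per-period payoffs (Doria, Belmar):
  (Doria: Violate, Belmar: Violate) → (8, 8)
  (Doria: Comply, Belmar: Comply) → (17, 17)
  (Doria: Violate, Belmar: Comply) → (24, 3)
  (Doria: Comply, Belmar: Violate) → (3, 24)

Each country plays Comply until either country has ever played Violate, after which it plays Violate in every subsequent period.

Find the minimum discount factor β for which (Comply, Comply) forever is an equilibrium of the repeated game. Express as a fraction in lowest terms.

7/16

One-period gain from deviating is 24 − 17 = 7. The loss is 17 − 8 = 9 in every subsequent period, with present value 9·β/(1−β).
Deviation is unprofitable when 9·β/(1−β) ≥ 7, i.e. β/(1−β) ≥ 7/9.
Equivalently β ≥ 7/(7+9) = 7/16.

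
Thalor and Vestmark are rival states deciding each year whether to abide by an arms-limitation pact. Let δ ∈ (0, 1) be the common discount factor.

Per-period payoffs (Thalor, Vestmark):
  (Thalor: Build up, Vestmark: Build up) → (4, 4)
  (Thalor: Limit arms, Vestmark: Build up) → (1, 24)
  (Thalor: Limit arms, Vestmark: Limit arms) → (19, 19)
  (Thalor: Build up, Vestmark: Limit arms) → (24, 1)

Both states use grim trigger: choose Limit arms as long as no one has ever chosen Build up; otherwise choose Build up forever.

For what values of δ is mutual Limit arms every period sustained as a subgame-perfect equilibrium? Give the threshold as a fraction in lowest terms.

19/(1−δ) ≥ 24 + 4δ/(1−δ)
19 ≥ 24 − 20δ
δ ≥ 5/20 = 1/4.

1/4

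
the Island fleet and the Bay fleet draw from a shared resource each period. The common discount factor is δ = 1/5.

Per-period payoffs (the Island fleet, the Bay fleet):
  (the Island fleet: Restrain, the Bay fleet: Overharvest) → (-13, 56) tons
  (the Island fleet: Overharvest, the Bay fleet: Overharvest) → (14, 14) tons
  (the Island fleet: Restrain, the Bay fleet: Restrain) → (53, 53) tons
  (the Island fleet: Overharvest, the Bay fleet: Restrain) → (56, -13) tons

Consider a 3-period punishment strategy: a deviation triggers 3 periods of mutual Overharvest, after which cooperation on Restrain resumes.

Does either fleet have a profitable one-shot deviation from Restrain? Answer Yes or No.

A one-shot deviation gives 56 now, then 14 for 3 periods, then back to 53.
Gain from deviating: (56−53) today; loss: (53−14) in each of the next 3 periods.
No-deviation condition: (53−14)(δ+…+δ^3) ≥ 56−53, i.e. δ+…+δ^3 ≥ 1/13.
At δ = 1/5: δ+…+δ^3 = 0.2480 ≥ 0.0769.
So cooperation is sustainable.

No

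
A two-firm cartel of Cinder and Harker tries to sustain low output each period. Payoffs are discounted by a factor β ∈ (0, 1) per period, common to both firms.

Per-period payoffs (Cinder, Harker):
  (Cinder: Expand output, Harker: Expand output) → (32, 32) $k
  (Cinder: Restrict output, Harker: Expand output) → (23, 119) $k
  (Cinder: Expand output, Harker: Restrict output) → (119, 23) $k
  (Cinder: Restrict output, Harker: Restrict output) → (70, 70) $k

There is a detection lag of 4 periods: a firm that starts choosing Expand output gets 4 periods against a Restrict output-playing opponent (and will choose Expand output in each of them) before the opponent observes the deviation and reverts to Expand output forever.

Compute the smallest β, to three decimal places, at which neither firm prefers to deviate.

0.866

Deviating for the 4 undetected periods gains 119−70 = 49 per period over cooperation, then loses 70−32 = 38 per period forever once punishment starts.
Gain: 49(1 + β + … + β^3); loss: 38·β^4/(1−β).
No profitable deviation ⇔ 49(1−β^4) ≤ 38·β^4, i.e. β^4 ≥ 49/(49+38) = 49/87.
Hence β ≥ (49/87)^(1/4) ≈ 0.866.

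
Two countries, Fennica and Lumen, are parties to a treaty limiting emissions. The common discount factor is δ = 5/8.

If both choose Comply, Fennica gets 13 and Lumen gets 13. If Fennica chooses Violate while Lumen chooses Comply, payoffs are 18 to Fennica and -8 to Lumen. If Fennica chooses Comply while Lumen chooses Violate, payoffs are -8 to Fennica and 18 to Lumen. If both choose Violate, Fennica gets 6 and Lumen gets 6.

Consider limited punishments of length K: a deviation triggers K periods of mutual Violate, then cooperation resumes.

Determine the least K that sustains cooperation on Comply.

IC: δ(1−δ^K)/(1−δ) ≥ (18−13)/(13−6) = 5/7.
With δ = 5/8: need 1 − δ^K ≥ 5/7·(1−5/8)/(5/8), i.e. δ^K ≤ 0.5714.
Since (5/8)^1 = 0.6250 and (5/8)^2 = 0.3906, the smallest such K is 2.

2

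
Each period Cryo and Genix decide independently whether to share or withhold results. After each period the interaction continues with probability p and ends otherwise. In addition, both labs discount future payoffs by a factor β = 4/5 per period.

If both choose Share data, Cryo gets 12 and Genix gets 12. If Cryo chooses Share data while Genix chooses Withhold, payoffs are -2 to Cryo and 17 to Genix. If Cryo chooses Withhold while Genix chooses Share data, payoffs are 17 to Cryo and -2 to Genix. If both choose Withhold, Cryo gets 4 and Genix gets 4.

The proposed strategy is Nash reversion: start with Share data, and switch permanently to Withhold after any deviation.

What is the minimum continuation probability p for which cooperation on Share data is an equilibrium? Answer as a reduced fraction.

25/52

Expected continuation weight on next period's payoff is β·p = 4/5·p, which plays the role of the discount factor.
Cooperation requires 4/5·p ≥ (17−12)/(17−4) = 5/13, hence p ≥ 25/52.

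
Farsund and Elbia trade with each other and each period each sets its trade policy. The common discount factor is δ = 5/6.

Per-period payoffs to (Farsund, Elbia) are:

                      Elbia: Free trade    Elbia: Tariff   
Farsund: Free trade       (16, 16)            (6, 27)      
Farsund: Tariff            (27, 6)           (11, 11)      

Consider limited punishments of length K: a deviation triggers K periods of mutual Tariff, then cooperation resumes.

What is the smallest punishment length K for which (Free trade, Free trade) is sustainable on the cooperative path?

No profitable deviation requires (16−11)(δ+…+δ^K) ≥ 27−16, i.e. δ+…+δ^K ≥ 11/5 ≈ 2.2000.
With δ = 5/6, the partial sums are K=1: 0.8333, K=2: 1.5278, K=3: 2.1065, K=4: 2.5887.
K = 4 is the first length at which the sum reaches 2.2000.

4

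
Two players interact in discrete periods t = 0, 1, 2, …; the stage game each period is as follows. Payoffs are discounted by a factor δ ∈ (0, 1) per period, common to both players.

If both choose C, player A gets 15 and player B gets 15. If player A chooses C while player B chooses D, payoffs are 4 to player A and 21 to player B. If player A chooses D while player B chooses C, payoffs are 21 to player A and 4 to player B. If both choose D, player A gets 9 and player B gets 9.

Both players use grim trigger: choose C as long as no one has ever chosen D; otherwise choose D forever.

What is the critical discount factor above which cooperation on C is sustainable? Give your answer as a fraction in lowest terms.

1/2

One-period gain from deviating is 21 − 15 = 6. The loss is 15 − 9 = 6 in every subsequent period, with present value 6·δ/(1−δ).
Deviation is unprofitable when 6·δ/(1−δ) ≥ 6, i.e. δ/(1−δ) ≥ 1.
Equivalently δ ≥ 6/(6+6) = 1/2.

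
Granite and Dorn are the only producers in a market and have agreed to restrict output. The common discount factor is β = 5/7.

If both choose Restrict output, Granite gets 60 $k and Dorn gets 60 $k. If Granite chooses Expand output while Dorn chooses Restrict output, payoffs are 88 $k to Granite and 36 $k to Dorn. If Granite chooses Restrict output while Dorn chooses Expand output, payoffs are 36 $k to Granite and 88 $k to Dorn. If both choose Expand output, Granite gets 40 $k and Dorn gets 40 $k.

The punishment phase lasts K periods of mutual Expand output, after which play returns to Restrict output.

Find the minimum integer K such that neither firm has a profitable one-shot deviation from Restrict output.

IC: β(1−β^K)/(1−β) ≥ (88−60)/(60−40) = 7/5.
With β = 5/7: need 1 − β^K ≥ 7/5·(1−5/7)/(5/7), i.e. β^K ≤ 0.4400.
Since (5/7)^2 = 0.5102 and (5/7)^3 = 0.3644, the smallest such K is 3.

3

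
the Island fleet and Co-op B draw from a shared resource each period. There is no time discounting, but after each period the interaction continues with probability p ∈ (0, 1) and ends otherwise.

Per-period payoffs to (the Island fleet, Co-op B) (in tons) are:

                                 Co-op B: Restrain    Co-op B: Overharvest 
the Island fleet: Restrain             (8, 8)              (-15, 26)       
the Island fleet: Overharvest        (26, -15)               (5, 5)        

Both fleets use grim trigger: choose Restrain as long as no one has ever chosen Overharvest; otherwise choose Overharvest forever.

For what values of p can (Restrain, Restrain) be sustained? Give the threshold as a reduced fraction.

Expected cooperation value is 8 + p·8 + p²·8 + … = 8/(1−p); deviation gives 26 + p·5/(1−p).
8 ≥ 26(1−p) + 5p ⇒ 21p ≥ 18 ⇒ p ≥ 18/21 = 6/7.

6/7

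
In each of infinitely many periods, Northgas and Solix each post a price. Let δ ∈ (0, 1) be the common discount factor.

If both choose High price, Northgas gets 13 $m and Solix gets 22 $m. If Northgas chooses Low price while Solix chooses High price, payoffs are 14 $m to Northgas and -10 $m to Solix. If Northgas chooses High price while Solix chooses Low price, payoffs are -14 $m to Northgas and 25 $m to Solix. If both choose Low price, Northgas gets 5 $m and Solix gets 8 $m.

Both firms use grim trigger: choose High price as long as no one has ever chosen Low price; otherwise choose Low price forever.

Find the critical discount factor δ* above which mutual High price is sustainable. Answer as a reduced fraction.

For Northgas: deviation gain 14−13 = 1, per-period punishment loss 13−5 = 8. IC gives δ ≥ 1/9.
For Solix: gain 3, loss 14 per period, so δ ≥ 3/17.
The tighter constraint is Solix's, so cooperation needs δ ≥ 3/17.

3/17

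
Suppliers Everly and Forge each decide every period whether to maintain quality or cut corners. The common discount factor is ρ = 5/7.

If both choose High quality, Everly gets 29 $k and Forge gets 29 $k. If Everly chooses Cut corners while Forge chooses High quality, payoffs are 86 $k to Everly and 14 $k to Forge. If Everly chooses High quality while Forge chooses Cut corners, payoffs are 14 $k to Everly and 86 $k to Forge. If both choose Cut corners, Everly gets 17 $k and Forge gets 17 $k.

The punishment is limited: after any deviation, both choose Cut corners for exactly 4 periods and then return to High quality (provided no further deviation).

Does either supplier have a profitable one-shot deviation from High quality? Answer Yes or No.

Comparing payoff streams over the 5 periods until play realigns: cooperate → 29(1+ρ+…+ρ^4); deviate → 86 + 17(ρ+…+ρ^4).
Cooperation is sustained iff (29−17)(ρ+…+ρ^4) ≥ 86−29.
ρ+…+ρ^4 = 5/7·(1−(5/7)^4)/(1−5/7) = 1.8492, and (86−29)/(29−17) = 4.7500.
1.8492 < 4.7500, so cooperation is not sustainable.

Yes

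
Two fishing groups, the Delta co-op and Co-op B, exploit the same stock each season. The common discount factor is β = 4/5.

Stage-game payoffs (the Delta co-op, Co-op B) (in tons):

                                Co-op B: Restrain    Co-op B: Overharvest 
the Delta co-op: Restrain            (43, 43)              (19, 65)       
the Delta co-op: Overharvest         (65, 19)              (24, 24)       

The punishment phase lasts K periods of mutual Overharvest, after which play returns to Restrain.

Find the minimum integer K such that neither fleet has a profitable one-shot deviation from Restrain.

2

No profitable deviation requires (43−24)(β+…+β^K) ≥ 65−43, i.e. β+…+β^K ≥ 22/19 ≈ 1.1579.
With β = 4/5, the partial sums are K=1: 0.8000, K=2: 1.4400.
K = 2 is the first length at which the sum reaches 1.1579.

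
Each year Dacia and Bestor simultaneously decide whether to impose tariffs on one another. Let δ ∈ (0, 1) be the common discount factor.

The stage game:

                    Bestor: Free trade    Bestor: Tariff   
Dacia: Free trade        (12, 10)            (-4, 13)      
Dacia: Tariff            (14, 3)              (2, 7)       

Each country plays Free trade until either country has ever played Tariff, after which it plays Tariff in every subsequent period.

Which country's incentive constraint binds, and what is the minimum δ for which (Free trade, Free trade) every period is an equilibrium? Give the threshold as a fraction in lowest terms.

Bestor; δ ≥ 1/2

Dacia's threshold: (14−12)/(14−2) = 1/6.
Bestor's threshold: (13−10)/(13−7) = 1/2.
1/6 < 1/2, so Bestor binds and δ* = 1/2.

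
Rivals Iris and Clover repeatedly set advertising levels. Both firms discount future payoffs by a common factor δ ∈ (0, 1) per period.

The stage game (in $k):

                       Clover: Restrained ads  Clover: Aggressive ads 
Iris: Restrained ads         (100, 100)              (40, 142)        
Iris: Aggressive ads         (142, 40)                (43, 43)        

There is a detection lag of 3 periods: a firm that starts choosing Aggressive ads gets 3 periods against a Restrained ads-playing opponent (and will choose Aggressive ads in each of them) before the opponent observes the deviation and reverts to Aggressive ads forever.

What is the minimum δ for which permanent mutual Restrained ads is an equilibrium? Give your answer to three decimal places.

0.751

Deviating for the 3 undetected periods gains 142−100 = 42 per period over cooperation, then loses 100−43 = 57 per period forever once punishment starts.
Gain: 42(1 + δ + … + δ^2); loss: 57·δ^3/(1−δ).
No profitable deviation ⇔ 42(1−δ^3) ≤ 57·δ^3, i.e. δ^3 ≥ 42/(42+57) = 14/33.
Hence δ ≥ (14/33)^(1/3) ≈ 0.751.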